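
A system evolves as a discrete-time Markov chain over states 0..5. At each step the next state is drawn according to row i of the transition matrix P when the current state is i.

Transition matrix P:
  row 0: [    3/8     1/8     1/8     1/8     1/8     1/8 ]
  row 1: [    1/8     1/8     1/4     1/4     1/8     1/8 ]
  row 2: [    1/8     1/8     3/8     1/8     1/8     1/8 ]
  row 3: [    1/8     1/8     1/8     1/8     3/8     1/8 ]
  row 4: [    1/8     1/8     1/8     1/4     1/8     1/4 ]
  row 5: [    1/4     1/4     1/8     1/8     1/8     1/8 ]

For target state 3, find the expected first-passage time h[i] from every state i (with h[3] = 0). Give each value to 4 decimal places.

First-step conditioning: h[3] = 0; for i ≠ 3, h[i] = 1 + Σ_k P[i][k]·h[k].
  h[0] = 1 + 3/8·h[0] + 1/8·h[1] + 1/8·h[2] + 1/8·h[4] + 1/8·h[5]
  h[1] = 1 + 1/8·h[0] + 1/8·h[1] + 1/4·h[2] + 1/8·h[4] + 1/8·h[5]
  h[2] = 1 + 1/8·h[0] + 1/8·h[1] + 3/8·h[2] + 1/8·h[4] + 1/8·h[5]
  h[4] = 1 + 1/8·h[0] + 1/8·h[1] + 1/8·h[2] + 1/8·h[4] + 1/4·h[5]
  h[5] = 1 + 1/4·h[0] + 1/4·h[1] + 1/8·h[2] + 1/8·h[4] + 1/8·h[5]
Solving the 5×5 linear system over states ≠ 3 gives exactly h = [4096/649, 3584/649, 4096/649, 0, 3576/649, 4032/649] (h[3] = 0 is the target).

h = [6.3112, 5.5223, 6.3112, 0.0000, 5.5100, 6.2126]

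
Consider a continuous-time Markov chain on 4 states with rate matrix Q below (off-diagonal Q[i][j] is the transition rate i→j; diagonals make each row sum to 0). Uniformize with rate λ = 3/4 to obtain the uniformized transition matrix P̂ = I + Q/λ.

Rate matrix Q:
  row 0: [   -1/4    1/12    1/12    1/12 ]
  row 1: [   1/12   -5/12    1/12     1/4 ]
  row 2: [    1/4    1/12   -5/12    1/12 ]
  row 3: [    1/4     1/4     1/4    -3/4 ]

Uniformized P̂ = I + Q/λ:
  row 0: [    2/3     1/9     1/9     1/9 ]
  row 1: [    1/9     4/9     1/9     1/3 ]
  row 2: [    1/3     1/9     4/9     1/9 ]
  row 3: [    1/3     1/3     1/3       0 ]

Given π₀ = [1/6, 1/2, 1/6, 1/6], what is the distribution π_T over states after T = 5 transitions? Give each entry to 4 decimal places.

t=0: π = [0.1667, 0.5000, 0.1667, 0.1667]
t=1: π = [0.2778, 0.3148, 0.2037, 0.2037]
t=2: π = [0.3560, 0.2613, 0.2243, 0.1584]
t=3: π = [0.3939, 0.2334, 0.2211, 0.1516]
t=4: π = [0.4128, 0.2226, 0.2185, 0.1461]
t=5: π = [0.4215, 0.2178, 0.2164, 0.1443]

π = [0.4215, 0.2178, 0.2164, 0.1443]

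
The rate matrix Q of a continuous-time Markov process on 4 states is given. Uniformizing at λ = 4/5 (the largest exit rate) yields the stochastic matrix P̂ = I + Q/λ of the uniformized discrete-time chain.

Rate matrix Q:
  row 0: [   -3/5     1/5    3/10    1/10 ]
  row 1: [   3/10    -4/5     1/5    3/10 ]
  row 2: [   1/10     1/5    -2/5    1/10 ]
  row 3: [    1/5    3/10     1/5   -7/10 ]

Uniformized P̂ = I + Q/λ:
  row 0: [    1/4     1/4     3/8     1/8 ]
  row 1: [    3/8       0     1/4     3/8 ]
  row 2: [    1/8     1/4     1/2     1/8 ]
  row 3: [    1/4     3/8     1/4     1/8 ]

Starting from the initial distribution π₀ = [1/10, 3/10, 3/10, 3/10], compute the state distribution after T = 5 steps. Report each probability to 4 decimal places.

t=0: π = [0.1000, 0.3000, 0.3000, 0.3000]
t=1: π = [0.2500, 0.2125, 0.3375, 0.2000]
t=2: π = [0.2344, 0.2219, 0.3656, 0.1781]
t=3: π = [0.2320, 0.2168, 0.3707, 0.1805]
t=4: π = [0.2308, 0.2184, 0.3717, 0.1792]
t=5: π = [0.2308, 0.2178, 0.3718, 0.1796]

π = [0.2308, 0.2178, 0.3718, 0.1796]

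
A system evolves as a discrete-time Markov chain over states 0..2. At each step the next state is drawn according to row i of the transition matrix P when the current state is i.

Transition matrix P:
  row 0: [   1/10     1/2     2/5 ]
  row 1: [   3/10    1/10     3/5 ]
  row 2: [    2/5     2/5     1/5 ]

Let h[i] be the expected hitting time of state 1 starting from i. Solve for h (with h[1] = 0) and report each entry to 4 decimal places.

h = [2.1429, 0.0000, 2.3214]

First-step conditioning: h[1] = 0; for i ≠ 1, h[i] = 1 + Σ_k P[i][k]·h[k].
  h[0] = 1 + 1/10·h[0] + 2/5·h[2]
  h[2] = 1 + 2/5·h[0] + 1/5·h[2]
Solving the 2×2 linear system over states ≠ 1 gives exactly h = [15/7, 0, 65/28] (h[1] = 0 is the target).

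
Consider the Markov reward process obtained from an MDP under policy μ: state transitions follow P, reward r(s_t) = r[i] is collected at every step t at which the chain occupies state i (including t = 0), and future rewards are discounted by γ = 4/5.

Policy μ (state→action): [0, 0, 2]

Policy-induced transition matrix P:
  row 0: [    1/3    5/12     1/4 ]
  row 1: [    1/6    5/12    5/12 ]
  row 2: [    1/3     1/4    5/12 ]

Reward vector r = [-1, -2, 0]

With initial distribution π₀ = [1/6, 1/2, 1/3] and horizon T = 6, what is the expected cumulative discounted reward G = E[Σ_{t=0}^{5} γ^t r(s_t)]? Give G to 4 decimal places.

G = -3.7984

t=0: π = [0.1667, 0.5000, 0.3333], E[r] = -1.1667, γ^t·E[r] = -1.166667, running G = -1.166667
t=1: π = [0.2500, 0.3611, 0.3889], E[r] = -0.9722, γ^t·E[r] = -0.777778, running G = -1.944444
t=2: π = [0.2731, 0.3519, 0.3750], E[r] = -0.9769, γ^t·E[r] = -0.625185, running G = -2.569630
t=3: π = [0.2747, 0.3542, 0.3711], E[r] = -0.9830, γ^t·E[r] = -0.503309, running G = -3.072938
t=4: π = [0.2743, 0.3548, 0.3709], E[r] = -0.9839, γ^t·E[r] = -0.403016, running G = -3.475954
t=5: π = [0.2742, 0.3549, 0.3709], E[r] = -0.9839, γ^t·E[r] = -0.322405, running G = -3.798359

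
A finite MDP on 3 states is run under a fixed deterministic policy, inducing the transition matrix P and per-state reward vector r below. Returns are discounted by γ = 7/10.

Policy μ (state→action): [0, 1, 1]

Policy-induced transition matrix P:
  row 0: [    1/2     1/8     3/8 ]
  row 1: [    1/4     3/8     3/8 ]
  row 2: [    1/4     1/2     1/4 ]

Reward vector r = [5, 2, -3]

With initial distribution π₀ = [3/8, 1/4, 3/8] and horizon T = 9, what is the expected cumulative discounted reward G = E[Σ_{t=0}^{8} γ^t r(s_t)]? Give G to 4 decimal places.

t=0: π = [0.3750, 0.2500, 0.3750], E[r] = 1.2500, γ^t·E[r] = 1.250000, running G = 1.250000
t=1: π = [0.3438, 0.3281, 0.3281], E[r] = 1.3906, γ^t·E[r] = 0.973438, running G = 2.223438
t=2: π = [0.3359, 0.3301, 0.3340], E[r] = 1.3379, γ^t·E[r] = 0.655566, running G = 2.879004
t=3: π = [0.3340, 0.3328, 0.3333], E[r] = 1.3357, γ^t·E[r] = 0.458143, running G = 3.337147
t=4: π = [0.3335, 0.3332, 0.3333], E[r] = 1.3338, γ^t·E[r] = 0.320238, running G = 3.657385
t=5: π = [0.3334, 0.3333, 0.3333], E[r] = 1.3335, γ^t·E[r] = 0.224115, running G = 3.881500
t=6: π = [0.3333, 0.3333, 0.3333], E[r] = 1.3334, γ^t·E[r] = 0.156869, running G = 4.038369
t=7: π = [0.3333, 0.3333, 0.3333], E[r] = 1.3333, γ^t·E[r] = 0.109806, running G = 4.148175
t=8: π = [0.3333, 0.3333, 0.3333], E[r] = 1.3333, γ^t·E[r] = 0.076864, running G = 4.225039

G = 4.2250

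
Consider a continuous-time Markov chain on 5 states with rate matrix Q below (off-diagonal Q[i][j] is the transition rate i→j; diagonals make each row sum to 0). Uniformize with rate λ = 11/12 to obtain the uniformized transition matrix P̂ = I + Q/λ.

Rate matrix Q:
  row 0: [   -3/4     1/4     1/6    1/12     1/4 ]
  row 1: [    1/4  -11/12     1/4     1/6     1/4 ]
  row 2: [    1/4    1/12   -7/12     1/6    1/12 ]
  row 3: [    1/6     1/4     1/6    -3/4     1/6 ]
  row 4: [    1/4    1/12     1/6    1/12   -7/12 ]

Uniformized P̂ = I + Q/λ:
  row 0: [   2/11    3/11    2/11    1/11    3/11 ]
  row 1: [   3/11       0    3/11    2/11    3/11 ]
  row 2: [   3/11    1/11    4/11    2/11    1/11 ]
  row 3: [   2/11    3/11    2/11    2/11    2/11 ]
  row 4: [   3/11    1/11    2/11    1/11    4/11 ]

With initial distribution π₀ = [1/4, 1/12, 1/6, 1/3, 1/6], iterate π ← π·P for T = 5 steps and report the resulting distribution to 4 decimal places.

π = [0.2385, 0.1462, 0.2384, 0.1384, 0.2385]

t=0: π = [0.2500, 0.0833, 0.1667, 0.3333, 0.1667]
t=1: π = [0.2197, 0.1894, 0.2197, 0.1439, 0.2273]
t=2: π = [0.2397, 0.1398, 0.2390, 0.1412, 0.2404]
t=3: π = [0.2381, 0.1474, 0.2380, 0.1382, 0.2383]
t=4: π = [0.2385, 0.1459, 0.2385, 0.1385, 0.2386]
t=5: π = [0.2385, 0.1462, 0.2384, 0.1384, 0.2385]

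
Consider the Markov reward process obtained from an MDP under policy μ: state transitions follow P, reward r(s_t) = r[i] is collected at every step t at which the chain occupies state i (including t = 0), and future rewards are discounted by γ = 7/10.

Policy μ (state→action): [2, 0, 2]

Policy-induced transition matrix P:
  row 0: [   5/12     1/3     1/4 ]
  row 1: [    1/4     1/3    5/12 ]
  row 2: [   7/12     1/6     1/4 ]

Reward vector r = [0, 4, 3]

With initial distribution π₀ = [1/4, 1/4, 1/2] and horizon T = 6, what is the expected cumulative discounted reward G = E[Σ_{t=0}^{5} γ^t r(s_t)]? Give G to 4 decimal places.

G = 6.3235

t=0: π = [0.2500, 0.2500, 0.5000], E[r] = 2.5000, γ^t·E[r] = 2.500000, running G = 2.500000
t=1: π = [0.4583, 0.2500, 0.2917], E[r] = 1.8750, γ^t·E[r] = 1.312500, running G = 3.812500
t=2: π = [0.4236, 0.2847, 0.2917], E[r] = 2.0139, γ^t·E[r] = 0.986806, running G = 4.799306
t=3: π = [0.4178, 0.2847, 0.2975], E[r] = 2.0313, γ^t·E[r] = 0.696719, running G = 5.496024
t=4: π = [0.4188, 0.2838, 0.2975], E[r] = 2.0274, γ^t·E[r] = 0.486777, running G = 5.982801
t=5: π = [0.4189, 0.2838, 0.2973], E[r] = 2.0269, γ^t·E[r] = 0.340663, running G = 6.323464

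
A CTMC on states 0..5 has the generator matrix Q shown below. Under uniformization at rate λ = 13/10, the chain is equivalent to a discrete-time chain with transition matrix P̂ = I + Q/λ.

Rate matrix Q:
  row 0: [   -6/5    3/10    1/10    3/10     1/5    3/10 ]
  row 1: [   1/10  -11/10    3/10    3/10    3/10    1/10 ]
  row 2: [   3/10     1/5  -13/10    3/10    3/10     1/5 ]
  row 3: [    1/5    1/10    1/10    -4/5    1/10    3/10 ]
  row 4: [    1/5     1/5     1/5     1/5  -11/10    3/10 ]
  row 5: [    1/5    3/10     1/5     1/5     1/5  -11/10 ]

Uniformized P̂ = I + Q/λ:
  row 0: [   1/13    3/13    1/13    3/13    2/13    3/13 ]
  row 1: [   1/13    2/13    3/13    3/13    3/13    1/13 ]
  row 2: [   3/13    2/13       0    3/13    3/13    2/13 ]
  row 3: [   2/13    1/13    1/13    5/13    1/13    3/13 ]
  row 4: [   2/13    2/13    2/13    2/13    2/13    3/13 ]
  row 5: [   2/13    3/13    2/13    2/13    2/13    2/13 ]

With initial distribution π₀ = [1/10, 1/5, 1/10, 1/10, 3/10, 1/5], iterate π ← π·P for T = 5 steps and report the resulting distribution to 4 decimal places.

π = [0.1399, 0.1601, 0.1186, 0.2418, 0.1567, 0.1829]

t=0: π = [0.1000, 0.2000, 0.1000, 0.1000, 0.3000, 0.2000]
t=1: π = [0.1385, 0.1692, 0.1385, 0.2077, 0.1692, 0.1769]
t=2: π = [0.1408, 0.1621, 0.1189, 0.2361, 0.1615, 0.1805]
t=3: π = [0.1397, 0.1604, 0.1190, 0.2408, 0.1573, 0.1828]
t=4: π = [0.1399, 0.1601, 0.1186, 0.2417, 0.1568, 0.1829]
t=5: π = [0.1399, 0.1601, 0.1186, 0.2418, 0.1567, 0.1829]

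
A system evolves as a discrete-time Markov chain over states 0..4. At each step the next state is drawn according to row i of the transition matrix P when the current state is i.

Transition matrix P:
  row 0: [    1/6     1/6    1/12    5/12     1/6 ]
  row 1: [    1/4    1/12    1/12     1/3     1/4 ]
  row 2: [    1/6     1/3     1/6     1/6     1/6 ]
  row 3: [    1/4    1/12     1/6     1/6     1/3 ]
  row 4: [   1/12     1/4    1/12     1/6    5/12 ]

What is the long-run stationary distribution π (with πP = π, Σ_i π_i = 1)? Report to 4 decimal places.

π = [0.1767, 0.1754, 0.1127, 0.2401, 0.2951]

Balance equations π_j = Σ_i π_i·P[i][j]:
  π_0 = 1/6·π_0 + 1/4·π_1 + 1/6·π_2 + 1/4·π_3 + 1/12·π_4
  π_1 = 1/6·π_0 + 1/12·π_1 + 1/3·π_2 + 1/12·π_3 + 1/4·π_4
  π_2 = 1/12·π_0 + 1/12·π_1 + 1/6·π_2 + 1/6·π_3 + 1/12·π_4
  π_3 = 5/12·π_0 + 1/3·π_1 + 1/6·π_2 + 1/6·π_3 + 1/6·π_4
  normalize: π_0 + π_1 + π_2 + π_3 + π_4 = 1
Solving the linear system gives exactly π = [179/1013, 1777/10130, 571/5065, 1216/5065, 2989/10130].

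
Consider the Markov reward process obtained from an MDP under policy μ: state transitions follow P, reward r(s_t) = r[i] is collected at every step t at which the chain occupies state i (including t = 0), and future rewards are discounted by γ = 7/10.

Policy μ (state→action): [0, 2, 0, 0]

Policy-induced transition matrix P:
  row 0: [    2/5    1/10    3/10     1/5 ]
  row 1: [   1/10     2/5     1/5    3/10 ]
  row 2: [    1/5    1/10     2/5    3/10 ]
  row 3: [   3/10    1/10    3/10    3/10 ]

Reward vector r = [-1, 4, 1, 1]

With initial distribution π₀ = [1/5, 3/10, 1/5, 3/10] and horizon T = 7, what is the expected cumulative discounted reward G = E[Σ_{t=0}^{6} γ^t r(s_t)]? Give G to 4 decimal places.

G = 3.5185

t=0: π = [0.2000, 0.3000, 0.2000, 0.3000], E[r] = 1.5000, γ^t·E[r] = 1.500000, running G = 1.500000
t=1: π = [0.2400, 0.1900, 0.2900, 0.2800], E[r] = 1.0900, γ^t·E[r] = 0.763000, running G = 2.263000
t=2: π = [0.2570, 0.1570, 0.3100, 0.2760], E[r] = 0.9570, γ^t·E[r] = 0.468930, running G = 2.731930
t=3: π = [0.2633, 0.1471, 0.3153, 0.2743], E[r] = 0.9147, γ^t·E[r] = 0.313742, running G = 3.045672
t=4: π = [0.2654, 0.1441, 0.3168, 0.2737], E[r] = 0.9016, γ^t·E[r] = 0.216481, running G = 3.262153
t=5: π = [0.2660, 0.1432, 0.3173, 0.2735], E[r] = 0.8977, γ^t·E[r] = 0.150869, running G = 3.413023
t=6: π = [0.2662, 0.1430, 0.3174, 0.2734], E[r] = 0.8965, γ^t·E[r] = 0.105467, running G = 3.518490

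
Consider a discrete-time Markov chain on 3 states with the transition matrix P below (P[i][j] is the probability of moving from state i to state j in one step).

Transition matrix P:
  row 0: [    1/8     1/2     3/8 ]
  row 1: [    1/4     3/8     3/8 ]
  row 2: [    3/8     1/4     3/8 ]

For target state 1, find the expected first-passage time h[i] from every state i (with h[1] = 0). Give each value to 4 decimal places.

h = [2.4615, 0.0000, 3.0769]

First-step conditioning: h[1] = 0; for i ≠ 1, h[i] = 1 + Σ_k P[i][k]·h[k].
  h[0] = 1 + 1/8·h[0] + 3/8·h[2]
  h[2] = 1 + 3/8·h[0] + 3/8·h[2]
Solving the 2×2 linear system over states ≠ 1 gives exactly h = [32/13, 0, 40/13] (h[1] = 0 is the target).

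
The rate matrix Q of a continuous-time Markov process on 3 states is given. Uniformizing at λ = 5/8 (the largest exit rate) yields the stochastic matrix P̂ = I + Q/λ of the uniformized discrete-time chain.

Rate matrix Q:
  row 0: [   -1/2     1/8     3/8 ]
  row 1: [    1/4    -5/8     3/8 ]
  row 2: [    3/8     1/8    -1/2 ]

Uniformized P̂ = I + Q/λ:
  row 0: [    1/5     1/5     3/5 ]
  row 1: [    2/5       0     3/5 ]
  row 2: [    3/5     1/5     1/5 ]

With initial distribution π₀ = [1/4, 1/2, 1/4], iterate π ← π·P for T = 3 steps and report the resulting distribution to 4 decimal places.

π = [0.3960, 0.1640, 0.4400]

t=0: π = [0.2500, 0.5000, 0.2500]
t=1: π = [0.4000, 0.1000, 0.5000]
t=2: π = [0.4200, 0.1800, 0.4000]
t=3: π = [0.3960, 0.1640, 0.4400]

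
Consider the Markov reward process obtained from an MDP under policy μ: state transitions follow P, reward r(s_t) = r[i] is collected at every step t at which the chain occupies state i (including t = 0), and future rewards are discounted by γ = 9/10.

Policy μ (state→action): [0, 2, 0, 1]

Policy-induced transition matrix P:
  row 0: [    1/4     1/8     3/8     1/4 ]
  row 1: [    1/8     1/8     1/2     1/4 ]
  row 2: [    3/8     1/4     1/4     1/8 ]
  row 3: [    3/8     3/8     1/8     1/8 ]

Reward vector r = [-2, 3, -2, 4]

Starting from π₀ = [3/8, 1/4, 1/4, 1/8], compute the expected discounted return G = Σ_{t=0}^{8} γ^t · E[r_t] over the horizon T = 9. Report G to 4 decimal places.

t=0: π = [0.3750, 0.2500, 0.2500, 0.1250], E[r] = 0.0000, γ^t·E[r] = 0.000000, running G = 0.000000
t=1: π = [0.2656, 0.1875, 0.3438, 0.2031], E[r] = 0.1563, γ^t·E[r] = 0.140625, running G = 0.140625
t=2: π = [0.2949, 0.2188, 0.3047, 0.1816], E[r] = 0.1836, γ^t·E[r] = 0.148711, running G = 0.289336
t=3: π = [0.2834, 0.2085, 0.3188, 0.1892], E[r] = 0.1777, γ^t·E[r] = 0.129568, running G = 0.418904
t=4: π = [0.2874, 0.2122, 0.3139, 0.1865], E[r] = 0.1797, γ^t·E[r] = 0.117933, running G = 0.536837
t=5: π = [0.2860, 0.2109, 0.3157, 0.1875], E[r] = 0.1790, γ^t·E[r] = 0.105703, running G = 0.642540
t=6: π = [0.2865, 0.2113, 0.3150, 0.1871], E[r] = 0.1793, γ^t·E[r] = 0.095270, running G = 0.737810
t=7: π = [0.2864, 0.2112, 0.3153, 0.1872], E[r] = 0.1792, γ^t·E[r] = 0.085699, running G = 0.823510
t=8: π = [0.2864, 0.2112, 0.3152, 0.1872], E[r] = 0.1792, γ^t·E[r] = 0.077143, running G = 0.900653

G = 0.9007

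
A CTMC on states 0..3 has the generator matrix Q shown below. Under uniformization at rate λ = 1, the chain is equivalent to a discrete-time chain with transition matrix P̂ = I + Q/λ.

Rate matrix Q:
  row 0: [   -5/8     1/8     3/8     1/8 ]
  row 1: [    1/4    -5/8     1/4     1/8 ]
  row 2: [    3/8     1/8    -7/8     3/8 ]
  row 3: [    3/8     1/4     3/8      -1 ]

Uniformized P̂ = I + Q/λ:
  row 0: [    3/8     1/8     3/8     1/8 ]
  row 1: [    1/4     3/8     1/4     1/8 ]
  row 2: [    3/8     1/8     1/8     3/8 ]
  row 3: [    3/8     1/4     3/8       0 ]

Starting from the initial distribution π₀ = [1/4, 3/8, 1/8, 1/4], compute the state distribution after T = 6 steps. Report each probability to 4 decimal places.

π = [0.3505, 0.1956, 0.2804, 0.1735]

t=0: π = [0.2500, 0.3750, 0.1250, 0.2500]
t=1: π = [0.3281, 0.2500, 0.2969, 0.1250]
t=2: π = [0.3438, 0.2031, 0.2695, 0.1836]
t=3: π = [0.3496, 0.1987, 0.2822, 0.1694]
t=4: π = [0.3502, 0.1959, 0.2796, 0.1744]
t=5: π = [0.3505, 0.1958, 0.2806, 0.1731]
t=6: π = [0.3505, 0.1956, 0.2804, 0.1735]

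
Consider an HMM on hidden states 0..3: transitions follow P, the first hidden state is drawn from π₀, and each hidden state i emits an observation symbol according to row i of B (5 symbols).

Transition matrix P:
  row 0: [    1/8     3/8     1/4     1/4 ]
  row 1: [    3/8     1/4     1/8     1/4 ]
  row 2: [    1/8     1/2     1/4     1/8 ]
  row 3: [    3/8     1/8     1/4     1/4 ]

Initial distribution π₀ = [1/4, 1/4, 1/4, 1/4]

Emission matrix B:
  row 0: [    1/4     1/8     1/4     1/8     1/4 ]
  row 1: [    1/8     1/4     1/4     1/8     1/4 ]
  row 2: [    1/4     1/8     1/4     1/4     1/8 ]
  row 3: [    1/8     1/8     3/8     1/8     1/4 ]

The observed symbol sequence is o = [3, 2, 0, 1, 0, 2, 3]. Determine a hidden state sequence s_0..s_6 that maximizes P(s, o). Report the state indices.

t=0: δ = [3.125e-02, 3.125e-02, 6.250e-02, 3.125e-02]  (obs o_0=3)
t=1: δ = [2.930e-03, 7.812e-03, 3.906e-03, 2.930e-03]  ψ = [1, 2, 2, 0]  (obs o_1=2)
t=2: δ = [7.324e-04, 2.441e-04, 2.441e-04, 2.441e-04]  ψ = [1, 1, 1, 1]  (obs o_2=0)
t=3: δ = [1.144e-05, 6.866e-05, 2.289e-05, 2.289e-05]  ψ = [0, 0, 0, 0]  (obs o_3=1)
t=4: δ = [6.437e-06, 2.146e-06, 2.146e-06, 2.146e-06]  ψ = [1, 1, 1, 1]  (obs o_4=0)
t=5: δ = [2.012e-07, 6.035e-07, 4.023e-07, 6.035e-07]  ψ = [0, 0, 0, 0]  (obs o_5=2)
t=6: δ = [2.829e-08, 2.515e-08, 3.772e-08, 1.886e-08]  ψ = [1, 2, 3, 1]  (obs o_6=3)
backtrack: best end state = 2; path = [2, 1, 0, 1, 0, 3, 2]

path = [2, 1, 0, 1, 0, 3, 2]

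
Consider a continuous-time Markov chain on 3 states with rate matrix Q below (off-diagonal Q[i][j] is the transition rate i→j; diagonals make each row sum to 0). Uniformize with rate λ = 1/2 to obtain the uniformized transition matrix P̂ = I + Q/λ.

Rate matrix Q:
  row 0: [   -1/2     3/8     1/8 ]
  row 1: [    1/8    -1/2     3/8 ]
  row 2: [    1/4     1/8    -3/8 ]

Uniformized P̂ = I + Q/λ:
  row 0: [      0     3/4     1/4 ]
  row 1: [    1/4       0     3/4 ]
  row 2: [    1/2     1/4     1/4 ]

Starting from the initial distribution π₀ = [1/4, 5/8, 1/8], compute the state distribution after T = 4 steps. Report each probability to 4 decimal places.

t=0: π = [0.2500, 0.6250, 0.1250]
t=1: π = [0.2188, 0.2188, 0.5625]
t=2: π = [0.3359, 0.3047, 0.3594]
t=3: π = [0.2559, 0.3418, 0.4023]
t=4: π = [0.2866, 0.2925, 0.4209]

π = [0.2866, 0.2925, 0.4209]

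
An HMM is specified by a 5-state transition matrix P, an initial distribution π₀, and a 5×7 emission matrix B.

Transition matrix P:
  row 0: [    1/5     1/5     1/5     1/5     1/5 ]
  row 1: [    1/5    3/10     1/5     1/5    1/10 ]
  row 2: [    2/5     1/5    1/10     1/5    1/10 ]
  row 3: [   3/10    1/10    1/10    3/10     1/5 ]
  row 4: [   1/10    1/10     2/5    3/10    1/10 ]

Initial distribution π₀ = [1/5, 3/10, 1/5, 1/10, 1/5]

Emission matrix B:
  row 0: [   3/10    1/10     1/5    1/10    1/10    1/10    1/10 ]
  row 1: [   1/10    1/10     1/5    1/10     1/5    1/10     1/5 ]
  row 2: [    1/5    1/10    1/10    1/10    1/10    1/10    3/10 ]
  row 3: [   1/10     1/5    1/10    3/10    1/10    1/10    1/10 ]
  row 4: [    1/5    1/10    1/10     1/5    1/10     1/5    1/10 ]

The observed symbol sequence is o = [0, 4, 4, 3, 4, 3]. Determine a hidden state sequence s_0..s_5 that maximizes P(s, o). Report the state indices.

path = [0, 1, 1, 3, 3, 3]

t=0: δ = [6.000e-02, 3.000e-02, 4.000e-02, 1.000e-02, 4.000e-02]  (obs o_0=0)
t=1: δ = [1.600e-03, 2.400e-03, 1.600e-03, 1.200e-03, 1.200e-03]  ψ = [2, 0, 4, 0, 0]  (obs o_1=4)
t=2: δ = [6.400e-05, 1.440e-04, 4.800e-05, 4.800e-05, 3.200e-05]  ψ = [2, 1, 1, 1, 0]  (obs o_2=4)
t=3: δ = [2.880e-06, 4.320e-06, 2.880e-06, 8.640e-06, 2.880e-06]  ψ = [1, 1, 1, 1, 1]  (obs o_3=3)
t=4: δ = [2.592e-07, 2.592e-07, 1.152e-07, 2.592e-07, 1.728e-07]  ψ = [3, 1, 4, 3, 3]  (obs o_4=4)
t=5: δ = [7.776e-09, 7.776e-09, 6.912e-09, 2.333e-08, 1.037e-08]  ψ = [3, 1, 4, 3, 0]  (obs o_5=3)
backtrack: best end state = 3; path = [0, 1, 1, 3, 3, 3]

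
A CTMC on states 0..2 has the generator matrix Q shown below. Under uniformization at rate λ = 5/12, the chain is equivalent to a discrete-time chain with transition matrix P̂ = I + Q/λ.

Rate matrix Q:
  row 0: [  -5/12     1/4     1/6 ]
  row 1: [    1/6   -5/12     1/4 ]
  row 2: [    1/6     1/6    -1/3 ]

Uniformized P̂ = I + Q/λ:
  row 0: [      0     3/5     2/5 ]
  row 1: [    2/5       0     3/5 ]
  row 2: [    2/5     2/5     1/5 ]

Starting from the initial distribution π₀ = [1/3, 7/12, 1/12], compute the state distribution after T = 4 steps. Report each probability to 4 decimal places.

t=0: π = [0.3333, 0.5833, 0.0833]
t=1: π = [0.2667, 0.2333, 0.5000]
t=2: π = [0.2933, 0.3600, 0.3467]
t=3: π = [0.2827, 0.3147, 0.4027]
t=4: π = [0.2869, 0.3307, 0.3824]

π = [0.2869, 0.3307, 0.3824]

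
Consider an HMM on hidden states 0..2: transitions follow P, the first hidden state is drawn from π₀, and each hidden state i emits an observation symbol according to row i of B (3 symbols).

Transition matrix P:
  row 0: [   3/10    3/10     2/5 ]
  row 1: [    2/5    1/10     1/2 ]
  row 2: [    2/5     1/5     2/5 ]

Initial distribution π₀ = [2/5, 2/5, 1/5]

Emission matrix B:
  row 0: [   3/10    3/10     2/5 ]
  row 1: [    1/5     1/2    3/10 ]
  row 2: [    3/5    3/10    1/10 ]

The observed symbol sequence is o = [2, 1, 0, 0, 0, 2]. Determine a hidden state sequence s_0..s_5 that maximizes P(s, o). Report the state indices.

t=0: δ = [1.600e-01, 1.200e-01, 2.000e-02]  (obs o_0=2)
t=1: δ = [1.440e-02, 2.400e-02, 1.920e-02]  ψ = [0, 0, 0]  (obs o_1=1)
t=2: δ = [2.880e-03, 8.640e-04, 7.200e-03]  ψ = [1, 0, 1]  (obs o_2=0)
t=3: δ = [8.640e-04, 2.880e-04, 1.728e-03]  ψ = [2, 2, 2]  (obs o_3=0)
t=4: δ = [2.074e-04, 6.912e-05, 4.147e-04]  ψ = [2, 2, 2]  (obs o_4=0)
t=5: δ = [6.636e-05, 2.488e-05, 1.659e-05]  ψ = [2, 2, 2]  (obs o_5=2)
backtrack: best end state = 0; path = [0, 1, 2, 2, 2, 0]

path = [0, 1, 2, 2, 2, 0]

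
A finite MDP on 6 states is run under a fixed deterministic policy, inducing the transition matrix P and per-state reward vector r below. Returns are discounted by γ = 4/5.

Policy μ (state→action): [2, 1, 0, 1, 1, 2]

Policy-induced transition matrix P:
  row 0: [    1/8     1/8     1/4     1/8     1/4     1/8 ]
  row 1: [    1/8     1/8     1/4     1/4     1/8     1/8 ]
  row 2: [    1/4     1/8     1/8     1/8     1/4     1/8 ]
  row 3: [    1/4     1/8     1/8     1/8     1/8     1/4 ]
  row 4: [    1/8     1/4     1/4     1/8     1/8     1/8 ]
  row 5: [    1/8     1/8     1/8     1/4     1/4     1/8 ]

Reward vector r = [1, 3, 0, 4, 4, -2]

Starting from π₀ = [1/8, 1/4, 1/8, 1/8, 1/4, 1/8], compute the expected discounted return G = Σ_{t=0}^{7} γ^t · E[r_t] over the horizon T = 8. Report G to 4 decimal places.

t=0: π = [0.1250, 0.2500, 0.1250, 0.1250, 0.2500, 0.1250], E[r] = 2.1250, γ^t·E[r] = 2.125000, running G = 2.125000
t=1: π = [0.1563, 0.1563, 0.2031, 0.1719, 0.1719, 0.1406], E[r] = 1.7188, γ^t·E[r] = 1.375000, running G = 3.500000
t=2: π = [0.1719, 0.1465, 0.1855, 0.1621, 0.1875, 0.1465], E[r] = 1.7168, γ^t·E[r] = 1.098750, running G = 4.598750
t=3: π = [0.1685, 0.1484, 0.1882, 0.1616, 0.1880, 0.1453], E[r] = 1.7217, γ^t·E[r] = 0.881500, running G = 5.480250
t=4: π = [0.1687, 0.1485, 0.1881, 0.1617, 0.1877, 0.1452], E[r] = 1.7216, γ^t·E[r] = 0.705188, running G = 6.185438
t=5: π = [0.1687, 0.1485, 0.1881, 0.1617, 0.1878, 0.1452], E[r] = 1.7216, γ^t·E[r] = 0.564126, running G = 6.749564
t=6: π = [0.1687, 0.1485, 0.1881, 0.1617, 0.1878, 0.1452], E[r] = 1.7216, γ^t·E[r] = 0.451303, running G = 7.200866
t=7: π = [0.1687, 0.1485, 0.1881, 0.1617, 0.1878, 0.1452], E[r] = 1.7216, γ^t·E[r] = 0.361042, running G = 7.561908

G = 7.5619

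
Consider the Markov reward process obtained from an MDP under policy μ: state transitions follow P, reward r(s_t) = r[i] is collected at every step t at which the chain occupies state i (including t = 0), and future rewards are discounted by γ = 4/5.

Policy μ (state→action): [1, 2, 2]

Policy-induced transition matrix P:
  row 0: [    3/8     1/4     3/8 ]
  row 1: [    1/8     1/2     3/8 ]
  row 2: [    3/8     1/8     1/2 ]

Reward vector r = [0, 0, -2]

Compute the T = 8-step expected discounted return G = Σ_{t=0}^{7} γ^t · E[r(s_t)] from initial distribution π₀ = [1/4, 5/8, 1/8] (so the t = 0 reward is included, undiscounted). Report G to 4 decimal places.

G = -2.8921

t=0: π = [0.2500, 0.6250, 0.1250], E[r] = -0.2500, γ^t·E[r] = -0.250000, running G = -0.250000
t=1: π = [0.2188, 0.3906, 0.3906], E[r] = -0.7813, γ^t·E[r] = -0.625000, running G = -0.875000
t=2: π = [0.2773, 0.2988, 0.4238], E[r] = -0.8477, γ^t·E[r] = -0.542500, running G = -1.417500
t=3: π = [0.3003, 0.2717, 0.4280], E[r] = -0.8560, γ^t·E[r] = -0.438250, running G = -1.855750
t=4: π = [0.3071, 0.2644, 0.4285], E[r] = -0.8570, γ^t·E[r] = -0.351025, running G = -2.206775
t=5: π = [0.3089, 0.2625, 0.4286], E[r] = -0.8571, γ^t·E[r] = -0.280863, running G = -2.487638
t=6: π = [0.3094, 0.2621, 0.4286], E[r] = -0.8571, γ^t·E[r] = -0.224694, running G = -2.712332
t=7: π = [0.3095, 0.2619, 0.4286], E[r] = -0.8571, γ^t·E[r] = -0.179756, running G = -2.892088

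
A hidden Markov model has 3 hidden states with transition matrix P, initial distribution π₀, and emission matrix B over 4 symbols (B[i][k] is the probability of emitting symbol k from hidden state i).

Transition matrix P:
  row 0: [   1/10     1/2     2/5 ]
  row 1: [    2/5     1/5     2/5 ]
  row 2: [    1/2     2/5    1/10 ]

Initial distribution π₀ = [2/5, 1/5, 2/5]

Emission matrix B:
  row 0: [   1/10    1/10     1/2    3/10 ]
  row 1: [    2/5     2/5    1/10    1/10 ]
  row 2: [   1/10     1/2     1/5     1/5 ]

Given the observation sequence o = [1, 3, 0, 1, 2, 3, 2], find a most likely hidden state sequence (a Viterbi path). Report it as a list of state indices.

path = [2, 0, 1, 2, 0, 2, 0]

t=0: δ = [4.000e-02, 8.000e-02, 2.000e-01]  (obs o_0=1)
t=1: δ = [3.000e-02, 8.000e-03, 6.400e-03]  ψ = [2, 2, 1]  (obs o_1=3)
t=2: δ = [3.200e-04, 6.000e-03, 1.200e-03]  ψ = [1, 0, 0]  (obs o_2=0)
t=3: δ = [2.400e-04, 4.800e-04, 1.200e-03]  ψ = [1, 1, 1]  (obs o_3=1)
t=4: δ = [3.000e-04, 4.800e-05, 3.840e-05]  ψ = [2, 2, 1]  (obs o_4=2)
t=5: δ = [9.000e-06, 1.500e-05, 2.400e-05]  ψ = [0, 0, 0]  (obs o_5=3)
t=6: δ = [6.000e-06, 9.600e-07, 1.200e-06]  ψ = [2, 2, 1]  (obs o_6=2)
backtrack: best end state = 0; path = [2, 0, 1, 2, 0, 2, 0]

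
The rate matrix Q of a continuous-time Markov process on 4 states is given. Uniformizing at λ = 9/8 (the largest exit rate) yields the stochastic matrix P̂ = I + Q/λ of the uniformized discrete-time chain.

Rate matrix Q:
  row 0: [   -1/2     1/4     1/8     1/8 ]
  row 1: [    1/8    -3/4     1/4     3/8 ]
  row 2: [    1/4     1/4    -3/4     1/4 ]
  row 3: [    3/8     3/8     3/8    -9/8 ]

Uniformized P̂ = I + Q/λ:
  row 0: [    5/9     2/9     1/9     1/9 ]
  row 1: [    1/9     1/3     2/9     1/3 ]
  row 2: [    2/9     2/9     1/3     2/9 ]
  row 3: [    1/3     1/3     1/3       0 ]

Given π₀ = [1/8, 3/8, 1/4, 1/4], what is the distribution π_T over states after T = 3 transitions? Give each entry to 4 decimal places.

t=0: π = [0.1250, 0.3750, 0.2500, 0.2500]
t=1: π = [0.2500, 0.2917, 0.2639, 0.1944]
t=2: π = [0.2948, 0.2762, 0.2454, 0.1836]
t=3: π = [0.3102, 0.2733, 0.2371, 0.1794]

π = [0.3102, 0.2733, 0.2371, 0.1794]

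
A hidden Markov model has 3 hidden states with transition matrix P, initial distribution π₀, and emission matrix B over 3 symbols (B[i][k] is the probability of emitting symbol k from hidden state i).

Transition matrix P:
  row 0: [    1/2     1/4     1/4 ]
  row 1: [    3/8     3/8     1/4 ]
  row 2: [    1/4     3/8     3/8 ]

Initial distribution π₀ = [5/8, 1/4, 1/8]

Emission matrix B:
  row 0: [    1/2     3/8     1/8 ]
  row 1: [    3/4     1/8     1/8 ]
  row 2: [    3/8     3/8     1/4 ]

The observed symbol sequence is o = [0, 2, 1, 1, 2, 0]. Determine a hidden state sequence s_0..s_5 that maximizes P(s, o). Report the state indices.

t=0: δ = [3.125e-01, 1.875e-01, 4.688e-02]  (obs o_0=0)
t=1: δ = [1.953e-02, 9.766e-03, 1.953e-02]  ψ = [0, 0, 0]  (obs o_1=2)
t=2: δ = [3.662e-03, 9.155e-04, 2.747e-03]  ψ = [0, 2, 2]  (obs o_2=1)
t=3: δ = [6.866e-04, 1.287e-04, 3.862e-04]  ψ = [0, 2, 2]  (obs o_3=1)
t=4: δ = [4.292e-05, 2.146e-05, 4.292e-05]  ψ = [0, 0, 0]  (obs o_4=2)
t=5: δ = [1.073e-05, 1.207e-05, 6.035e-06]  ψ = [0, 2, 2]  (obs o_5=0)
backtrack: best end state = 1; path = [0, 0, 0, 0, 2, 1]

path = [0, 0, 0, 0, 2, 1]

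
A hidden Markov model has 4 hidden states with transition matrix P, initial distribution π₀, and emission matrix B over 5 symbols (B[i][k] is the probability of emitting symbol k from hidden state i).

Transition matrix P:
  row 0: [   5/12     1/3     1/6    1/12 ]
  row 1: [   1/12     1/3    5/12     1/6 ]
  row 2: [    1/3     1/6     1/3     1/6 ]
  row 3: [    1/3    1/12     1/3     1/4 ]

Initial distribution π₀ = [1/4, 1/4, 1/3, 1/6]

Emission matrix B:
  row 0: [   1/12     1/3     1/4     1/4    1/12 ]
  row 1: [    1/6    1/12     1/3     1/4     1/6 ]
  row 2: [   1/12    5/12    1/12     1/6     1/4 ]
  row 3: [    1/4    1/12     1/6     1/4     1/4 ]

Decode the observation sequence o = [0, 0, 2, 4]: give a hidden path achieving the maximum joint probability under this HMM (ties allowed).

t=0: δ = [2.083e-02, 4.167e-02, 2.778e-02, 4.167e-02]  (obs o_0=0)
t=1: δ = [1.157e-03, 2.315e-03, 1.447e-03, 2.604e-03]  ψ = [3, 1, 1, 3]  (obs o_1=0)
t=2: δ = [2.170e-04, 2.572e-04, 8.038e-05, 1.085e-04]  ψ = [3, 1, 1, 3]  (obs o_2=2)
t=3: δ = [7.535e-06, 1.429e-05, 2.679e-05, 1.072e-05]  ψ = [0, 1, 1, 1]  (obs o_3=4)
backtrack: best end state = 2; path = [1, 1, 1, 2]

path = [1, 1, 1, 2]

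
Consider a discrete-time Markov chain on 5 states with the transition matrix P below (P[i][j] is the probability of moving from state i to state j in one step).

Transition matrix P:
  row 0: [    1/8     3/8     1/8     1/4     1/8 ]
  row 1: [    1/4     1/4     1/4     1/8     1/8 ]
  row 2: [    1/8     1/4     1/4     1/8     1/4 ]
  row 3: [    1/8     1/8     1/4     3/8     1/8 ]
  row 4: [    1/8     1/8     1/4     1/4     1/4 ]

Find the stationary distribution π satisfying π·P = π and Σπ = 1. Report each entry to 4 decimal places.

Balance equations π_j = Σ_i π_i·P[i][j]:
  π_0 = 1/8·π_0 + 1/4·π_1 + 1/8·π_2 + 1/8·π_3 + 1/8·π_4
  π_1 = 3/8·π_0 + 1/4·π_1 + 1/4·π_2 + 1/8·π_3 + 1/8·π_4
  π_2 = 1/8·π_0 + 1/4·π_1 + 1/4·π_2 + 1/4·π_3 + 1/4·π_4
  π_3 = 1/4·π_0 + 1/8·π_1 + 1/8·π_2 + 3/8·π_3 + 1/4·π_4
  normalize: π_0 + π_1 + π_2 + π_3 + π_4 = 1
Solving the linear system gives exactly π = [66/433, 95/433, 100/433, 671/3031, 533/3031].

π = [0.1524, 0.2194, 0.2309, 0.2214, 0.1758]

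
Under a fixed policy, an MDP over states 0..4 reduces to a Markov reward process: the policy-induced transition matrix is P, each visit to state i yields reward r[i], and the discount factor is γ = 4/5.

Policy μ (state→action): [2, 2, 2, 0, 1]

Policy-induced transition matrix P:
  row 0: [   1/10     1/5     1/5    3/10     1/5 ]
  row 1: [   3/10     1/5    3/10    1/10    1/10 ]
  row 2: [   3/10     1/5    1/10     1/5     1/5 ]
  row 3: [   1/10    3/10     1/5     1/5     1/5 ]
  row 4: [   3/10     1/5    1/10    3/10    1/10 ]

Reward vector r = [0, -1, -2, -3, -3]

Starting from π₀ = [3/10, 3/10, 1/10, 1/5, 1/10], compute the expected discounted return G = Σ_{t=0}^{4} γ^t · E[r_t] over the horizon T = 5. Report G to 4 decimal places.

G = -5.4929

t=0: π = [0.3000, 0.3000, 0.1000, 0.2000, 0.1000], E[r] = -1.4000, γ^t·E[r] = -1.400000, running G = -1.400000
t=1: π = [0.2000, 0.2200, 0.2100, 0.2100, 0.1600], E[r] = -1.7500, γ^t·E[r] = -1.400000, running G = -2.800000
t=2: π = [0.2180, 0.2210, 0.1850, 0.2140, 0.1620], E[r] = -1.7190, γ^t·E[r] = -1.100160, running G = -3.900160
t=3: π = [0.2136, 0.2214, 0.1874, 0.2159, 0.1617], E[r] = -1.7290, γ^t·E[r] = -0.885248, running G = -4.785408
t=4: π = [0.2141, 0.2216, 0.1872, 0.2154, 0.1617], E[r] = -1.7273, γ^t·E[r] = -0.707498, running G = -5.492906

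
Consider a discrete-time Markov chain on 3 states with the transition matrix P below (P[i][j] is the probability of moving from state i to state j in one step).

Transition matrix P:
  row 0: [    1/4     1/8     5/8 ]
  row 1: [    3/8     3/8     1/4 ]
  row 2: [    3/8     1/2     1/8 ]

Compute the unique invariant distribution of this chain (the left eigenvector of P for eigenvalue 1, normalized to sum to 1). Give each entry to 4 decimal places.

π = [0.3333, 0.3333, 0.3333]

Balance equations π_j = Σ_i π_i·P[i][j]:
  π_0 = 1/4·π_0 + 3/8·π_1 + 3/8·π_2
  π_1 = 1/8·π_0 + 3/8·π_1 + 1/2·π_2
  normalize: π_0 + π_1 + π_2 = 1
Solving the linear system gives exactly π = [1/3, 1/3, 1/3].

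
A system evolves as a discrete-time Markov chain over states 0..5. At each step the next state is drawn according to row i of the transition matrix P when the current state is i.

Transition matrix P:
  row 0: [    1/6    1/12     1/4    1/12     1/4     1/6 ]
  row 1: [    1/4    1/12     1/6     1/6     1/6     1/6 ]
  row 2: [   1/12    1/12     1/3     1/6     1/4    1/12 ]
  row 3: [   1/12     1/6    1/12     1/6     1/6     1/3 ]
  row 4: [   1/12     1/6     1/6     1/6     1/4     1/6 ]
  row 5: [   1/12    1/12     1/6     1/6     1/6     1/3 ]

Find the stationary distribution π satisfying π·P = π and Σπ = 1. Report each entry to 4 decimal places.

π = [0.1116, 0.1139, 0.1954, 0.1574, 0.2097, 0.2119]

Balance equations π_j = Σ_i π_i·P[i][j]:
  π_0 = 1/6·π_0 + 1/4·π_1 + 1/12·π_2 + 1/12·π_3 + 1/12·π_4 + 1/12·π_5
  π_1 = 1/12·π_0 + 1/12·π_1 + 1/12·π_2 + 1/6·π_3 + 1/6·π_4 + 1/12·π_5
  π_2 = 1/4·π_0 + 1/6·π_1 + 1/3·π_2 + 1/12·π_3 + 1/6·π_4 + 1/6·π_5
  π_3 = 1/12·π_0 + 1/6·π_1 + 1/6·π_2 + 1/6·π_3 + 1/6·π_4 + 1/6·π_5
  π_4 = 1/4·π_0 + 1/6·π_1 + 1/4·π_2 + 1/6·π_3 + 1/4·π_4 + 1/6·π_5
  normalize: π_0 + π_1 + π_2 + π_3 + π_4 + π_5 = 1
Solving the linear system gives exactly π = [9722/87097, 19845/174194, 17021/87097, 13706/87097, 18267/87097, 36917/174194].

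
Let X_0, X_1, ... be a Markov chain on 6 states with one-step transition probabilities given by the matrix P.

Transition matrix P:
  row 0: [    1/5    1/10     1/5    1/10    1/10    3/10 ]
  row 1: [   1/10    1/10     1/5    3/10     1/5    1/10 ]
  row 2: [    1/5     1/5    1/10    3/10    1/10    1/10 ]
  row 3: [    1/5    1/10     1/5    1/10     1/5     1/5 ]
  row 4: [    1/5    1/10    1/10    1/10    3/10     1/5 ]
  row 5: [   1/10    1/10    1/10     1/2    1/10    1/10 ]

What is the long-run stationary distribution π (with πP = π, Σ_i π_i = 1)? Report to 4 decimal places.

π = [0.1712, 0.1151, 0.1509, 0.2225, 0.1672, 0.1732]

Balance equations π_j = Σ_i π_i·P[i][j]:
  π_0 = 1/5·π_0 + 1/10·π_1 + 1/5·π_2 + 1/5·π_3 + 1/5·π_4 + 1/10·π_5
  π_1 = 1/10·π_0 + 1/10·π_1 + 1/5·π_2 + 1/10·π_3 + 1/10·π_4 + 1/10·π_5
  π_2 = 1/5·π_0 + 1/5·π_1 + 1/10·π_2 + 1/5·π_3 + 1/10·π_4 + 1/10·π_5
  π_3 = 1/10·π_0 + 3/10·π_1 + 3/10·π_2 + 1/10·π_3 + 1/10·π_4 + 1/2·π_5
  π_4 = 1/10·π_0 + 1/5·π_1 + 1/10·π_2 + 1/5·π_3 + 3/10·π_4 + 1/10·π_5
  normalize: π_0 + π_1 + π_2 + π_3 + π_4 + π_5 = 1
Solving the linear system gives exactly π = [19/111, 4139/35964, 2713/17982, 889/3996, 6013/35964, 6229/35964].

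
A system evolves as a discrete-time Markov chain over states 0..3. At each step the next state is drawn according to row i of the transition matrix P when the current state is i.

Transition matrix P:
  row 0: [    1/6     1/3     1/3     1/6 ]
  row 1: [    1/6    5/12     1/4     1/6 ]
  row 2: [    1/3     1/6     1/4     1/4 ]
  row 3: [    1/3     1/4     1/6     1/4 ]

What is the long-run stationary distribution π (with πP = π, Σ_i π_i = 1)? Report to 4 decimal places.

Balance equations π_j = Σ_i π_i·P[i][j]:
  π_0 = 1/6·π_0 + 1/6·π_1 + 1/3·π_2 + 1/3·π_3
  π_1 = 1/3·π_0 + 5/12·π_1 + 1/6·π_2 + 1/4·π_3
  π_2 = 1/3·π_0 + 1/4·π_1 + 1/4·π_2 + 1/6·π_3
  normalize: π_0 + π_1 + π_2 + π_3 = 1
Solving the linear system gives exactly π = [191/786, 235/786, 199/786, 161/786].

π = [0.2430, 0.2990, 0.2532, 0.2048]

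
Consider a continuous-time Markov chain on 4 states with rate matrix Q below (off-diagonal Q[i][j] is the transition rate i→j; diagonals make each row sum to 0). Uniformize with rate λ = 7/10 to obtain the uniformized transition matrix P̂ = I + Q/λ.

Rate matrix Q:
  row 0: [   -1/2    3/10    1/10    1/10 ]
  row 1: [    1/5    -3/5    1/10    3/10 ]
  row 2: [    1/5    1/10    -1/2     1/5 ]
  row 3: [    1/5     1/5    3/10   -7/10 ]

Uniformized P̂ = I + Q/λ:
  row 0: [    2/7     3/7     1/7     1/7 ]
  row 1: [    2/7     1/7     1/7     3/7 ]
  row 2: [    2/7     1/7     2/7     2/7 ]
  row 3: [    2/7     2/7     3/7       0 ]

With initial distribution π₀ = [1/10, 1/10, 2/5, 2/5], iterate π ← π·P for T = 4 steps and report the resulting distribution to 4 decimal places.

t=0: π = [0.1000, 0.1000, 0.4000, 0.4000]
t=1: π = [0.2857, 0.2286, 0.3143, 0.1714]
t=2: π = [0.2857, 0.2490, 0.2367, 0.2286]
t=3: π = [0.2857, 0.2571, 0.2420, 0.2152]
t=4: π = [0.2857, 0.2552, 0.2389, 0.2202]

π = [0.2857, 0.2552, 0.2389, 0.2202]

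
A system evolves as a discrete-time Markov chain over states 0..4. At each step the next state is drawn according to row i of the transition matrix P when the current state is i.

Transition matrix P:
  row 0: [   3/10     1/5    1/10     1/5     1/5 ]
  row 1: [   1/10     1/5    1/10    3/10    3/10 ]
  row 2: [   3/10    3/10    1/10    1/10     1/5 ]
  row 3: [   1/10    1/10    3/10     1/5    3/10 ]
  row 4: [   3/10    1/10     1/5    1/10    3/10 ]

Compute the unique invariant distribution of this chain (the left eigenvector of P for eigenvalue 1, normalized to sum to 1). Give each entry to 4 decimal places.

π = [0.2305, 0.1725, 0.1611, 0.1751, 0.2608]

Balance equations π_j = Σ_i π_i·P[i][j]:
  π_0 = 3/10·π_0 + 1/10·π_1 + 3/10·π_2 + 1/10·π_3 + 3/10·π_4
  π_1 = 1/5·π_0 + 1/5·π_1 + 3/10·π_2 + 1/10·π_3 + 1/10·π_4
  π_2 = 1/10·π_0 + 1/10·π_1 + 1/10·π_2 + 3/10·π_3 + 1/5·π_4
  π_3 = 1/5·π_0 + 3/10·π_1 + 1/10·π_2 + 1/5·π_3 + 1/10·π_4
  normalize: π_0 + π_1 + π_2 + π_3 + π_4 = 1
Solving the linear system gives exactly π = [2179/9454, 1631/9454, 1523/9454, 1655/9454, 1233/4727].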